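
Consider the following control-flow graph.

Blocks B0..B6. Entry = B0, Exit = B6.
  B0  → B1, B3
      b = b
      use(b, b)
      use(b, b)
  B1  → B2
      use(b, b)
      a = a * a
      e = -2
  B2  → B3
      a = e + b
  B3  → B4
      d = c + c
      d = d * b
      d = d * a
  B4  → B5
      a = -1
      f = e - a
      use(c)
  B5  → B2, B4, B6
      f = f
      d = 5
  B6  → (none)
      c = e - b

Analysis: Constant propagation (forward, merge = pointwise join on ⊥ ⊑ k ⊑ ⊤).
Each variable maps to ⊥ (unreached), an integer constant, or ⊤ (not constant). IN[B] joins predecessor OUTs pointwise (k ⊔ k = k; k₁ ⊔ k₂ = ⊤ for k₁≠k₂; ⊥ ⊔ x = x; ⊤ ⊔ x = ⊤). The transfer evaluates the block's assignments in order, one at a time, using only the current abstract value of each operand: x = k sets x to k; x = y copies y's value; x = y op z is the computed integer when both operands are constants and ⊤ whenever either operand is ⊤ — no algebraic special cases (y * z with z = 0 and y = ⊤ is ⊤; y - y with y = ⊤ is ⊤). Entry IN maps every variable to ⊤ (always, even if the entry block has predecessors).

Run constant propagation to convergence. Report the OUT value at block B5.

Per-block solution:
  B0: | IN=(all ⊤) | OUT=(all ⊤)
  B1: | IN=(all ⊤) | OUT={e:-2; rest ⊤}
  B2: | IN=(all ⊤) | OUT=(all ⊤)
  B3: | IN=(all ⊤) | OUT=(all ⊤)
  B4: | IN=(all ⊤) | OUT={a:-1; rest ⊤}
  B5: | IN={a:-1; rest ⊤} | OUT={a:-1, d:5; rest ⊤}
  B6: | IN={a:-1, d:5; rest ⊤} | OUT={a:-1, d:5; rest ⊤}

Merge at B5: IN[B5] = OUT[B4] = {a: -1, b: ⊤, c: ⊤, d: ⊤, e: ⊤, f: ⊤}
Applying B5's transfer function to that IN value gives OUT[B5] (row B5 above).

Answer: {a: -1, b: ⊤, c: ⊤, d: 5, e: ⊤, f: ⊤}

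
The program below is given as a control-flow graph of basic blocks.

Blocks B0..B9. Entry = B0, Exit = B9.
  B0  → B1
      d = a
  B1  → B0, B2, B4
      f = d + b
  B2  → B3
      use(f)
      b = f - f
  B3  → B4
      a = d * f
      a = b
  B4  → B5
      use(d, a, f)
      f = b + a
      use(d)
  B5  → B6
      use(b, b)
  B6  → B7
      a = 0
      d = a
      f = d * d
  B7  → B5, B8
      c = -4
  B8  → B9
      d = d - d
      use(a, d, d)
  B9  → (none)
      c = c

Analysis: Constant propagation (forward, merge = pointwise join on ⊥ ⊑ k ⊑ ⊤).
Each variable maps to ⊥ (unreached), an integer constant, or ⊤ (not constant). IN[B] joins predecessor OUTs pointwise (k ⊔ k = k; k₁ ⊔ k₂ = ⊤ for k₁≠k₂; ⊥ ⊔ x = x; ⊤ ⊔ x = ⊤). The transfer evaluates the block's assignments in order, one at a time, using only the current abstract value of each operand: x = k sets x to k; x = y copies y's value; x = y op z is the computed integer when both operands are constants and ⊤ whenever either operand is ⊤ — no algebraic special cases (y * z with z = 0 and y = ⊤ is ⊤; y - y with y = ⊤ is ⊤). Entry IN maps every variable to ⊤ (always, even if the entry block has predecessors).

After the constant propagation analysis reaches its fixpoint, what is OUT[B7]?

Converged values:
  B0: | IN=(all ⊤) | OUT=(all ⊤)
  B1: | IN=(all ⊤) | OUT=(all ⊤)
  B2: | IN=(all ⊤) | OUT=(all ⊤)
  B3: | IN=(all ⊤) | OUT=(all ⊤)
  B4: | IN=(all ⊤) | OUT=(all ⊤)
  B5: | IN=(all ⊤) | OUT=(all ⊤)
  B6: | IN=(all ⊤) | OUT={a:0, d:0, f:0; rest ⊤}
  B7: | IN={a:0, d:0, f:0; rest ⊤} | OUT={a:0, c:-4, d:0, f:0; rest ⊤}
  B8: | IN={a:0, c:-4, d:0, f:0; rest ⊤} | OUT={a:0, c:-4, d:0, f:0; rest ⊤}
  B9: | IN={a:0, c:-4, d:0, f:0; rest ⊤} | OUT={a:0, c:-4, d:0, f:0; rest ⊤}

Merge at B7: IN[B7] = OUT[B6] = {a: 0, b: ⊤, c: ⊤, d: 0, e: ⊤, f: 0}
Applying B7's transfer function to that IN value gives OUT[B7] (row B7 above).

Answer: {a: 0, b: ⊤, c: -4, d: 0, e: ⊤, f: 0}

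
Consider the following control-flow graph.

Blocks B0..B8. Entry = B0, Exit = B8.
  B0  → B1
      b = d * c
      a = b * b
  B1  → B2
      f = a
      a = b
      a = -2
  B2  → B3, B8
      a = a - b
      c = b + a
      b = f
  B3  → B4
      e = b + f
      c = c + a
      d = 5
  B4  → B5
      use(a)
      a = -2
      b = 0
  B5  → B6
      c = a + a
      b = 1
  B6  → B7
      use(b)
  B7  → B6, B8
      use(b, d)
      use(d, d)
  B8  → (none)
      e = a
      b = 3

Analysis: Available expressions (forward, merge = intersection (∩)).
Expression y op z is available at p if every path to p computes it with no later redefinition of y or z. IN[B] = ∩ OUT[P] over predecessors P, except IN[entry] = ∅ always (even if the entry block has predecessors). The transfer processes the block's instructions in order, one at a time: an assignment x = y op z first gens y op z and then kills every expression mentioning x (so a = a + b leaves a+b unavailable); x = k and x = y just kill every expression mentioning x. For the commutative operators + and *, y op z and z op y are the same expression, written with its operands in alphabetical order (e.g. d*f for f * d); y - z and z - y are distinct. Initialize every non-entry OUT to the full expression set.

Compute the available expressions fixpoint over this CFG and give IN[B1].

Per-block solution:
  B0: | IN={} | OUT={b*b, c*d}
  B1: | IN={b*b, c*d} | OUT={b*b, c*d}
  B2: | IN={b*b, c*d} | OUT={}
  B3: | IN={} | OUT={b+f}
  B4: | IN={b+f} | OUT={}
  B5: | IN={} | OUT={a+a}
  B6: | IN={a+a} | OUT={a+a}
  B7: | IN={a+a} | OUT={a+a}
  B8: | IN={} | OUT={}

Merge at B1: IN[B1] = OUT[B0] = {b*b, c*d}

Answer: {b*b, c*d}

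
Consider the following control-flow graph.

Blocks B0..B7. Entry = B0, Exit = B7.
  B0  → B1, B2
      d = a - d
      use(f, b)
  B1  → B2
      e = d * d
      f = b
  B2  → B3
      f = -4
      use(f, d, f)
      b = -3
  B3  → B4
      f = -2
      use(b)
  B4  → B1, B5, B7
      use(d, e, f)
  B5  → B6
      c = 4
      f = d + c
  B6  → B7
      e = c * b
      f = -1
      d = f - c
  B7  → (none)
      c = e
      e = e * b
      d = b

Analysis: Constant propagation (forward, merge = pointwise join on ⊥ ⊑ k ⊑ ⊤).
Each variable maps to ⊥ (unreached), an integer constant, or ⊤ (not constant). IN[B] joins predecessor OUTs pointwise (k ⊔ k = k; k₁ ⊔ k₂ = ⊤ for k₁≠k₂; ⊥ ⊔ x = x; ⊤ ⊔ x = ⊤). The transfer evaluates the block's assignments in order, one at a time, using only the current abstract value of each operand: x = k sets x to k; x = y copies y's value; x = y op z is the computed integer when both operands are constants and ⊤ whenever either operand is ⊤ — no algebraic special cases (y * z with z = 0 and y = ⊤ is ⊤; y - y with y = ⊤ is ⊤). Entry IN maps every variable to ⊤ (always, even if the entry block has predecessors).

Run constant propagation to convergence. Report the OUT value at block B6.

Answer: {a: ⊤, b: -3, c: 4, d: -5, e: -12, f: -1}

Trace:
Converged values:
  B0:   IN=(all ⊤)   OUT=(all ⊤)
  B1:   IN=(all ⊤)   OUT=(all ⊤)
  B2:   IN=(all ⊤)   OUT={b:-3, f:-4; rest ⊤}
  B3:   IN={b:-3, f:-4; rest ⊤}   OUT={b:-3, f:-2; rest ⊤}
  B4:   IN={b:-3, f:-2; rest ⊤}   OUT={b:-3, f:-2; rest ⊤}
  B5:   IN={b:-3, f:-2; rest ⊤}   OUT={b:-3, c:4; rest ⊤}
  B6:   IN={b:-3, c:4; rest ⊤}   OUT={b:-3, c:4, d:-5, e:-12, f:-1; rest ⊤}
  B7:   IN={b:-3; rest ⊤}   OUT={b:-3, d:-3; rest ⊤}

Merge at B6: IN[B6] = OUT[B5] = {a: ⊤, b: -3, c: 4, d: ⊤, e: ⊤, f: ⊤}
Applying B6's transfer function to that IN value gives OUT[B6] (row B6 above).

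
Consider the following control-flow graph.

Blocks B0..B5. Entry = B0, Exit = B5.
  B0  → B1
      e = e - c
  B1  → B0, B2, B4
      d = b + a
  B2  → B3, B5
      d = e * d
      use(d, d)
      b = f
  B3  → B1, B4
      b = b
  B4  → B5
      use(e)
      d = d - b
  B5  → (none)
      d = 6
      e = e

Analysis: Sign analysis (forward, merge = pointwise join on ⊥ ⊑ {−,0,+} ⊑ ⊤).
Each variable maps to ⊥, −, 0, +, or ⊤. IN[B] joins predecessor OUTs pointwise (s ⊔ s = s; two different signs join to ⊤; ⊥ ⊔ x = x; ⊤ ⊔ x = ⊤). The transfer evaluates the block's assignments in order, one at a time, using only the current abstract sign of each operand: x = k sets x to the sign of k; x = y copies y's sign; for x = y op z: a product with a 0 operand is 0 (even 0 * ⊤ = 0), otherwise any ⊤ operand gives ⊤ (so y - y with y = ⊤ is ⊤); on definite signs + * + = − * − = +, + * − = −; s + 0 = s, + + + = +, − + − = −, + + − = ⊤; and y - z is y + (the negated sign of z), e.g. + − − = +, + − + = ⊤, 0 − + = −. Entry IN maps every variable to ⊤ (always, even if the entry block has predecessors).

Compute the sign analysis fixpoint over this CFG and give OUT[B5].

Answer: {a: ⊤, b: ⊤, c: ⊤, d: +, e: ⊤, f: ⊤}

Derivation:
Per-block solution:
  B0:  IN=(all ⊤)  OUT=(all ⊤)
  B1:  IN=(all ⊤)  OUT=(all ⊤)
  B2:  IN=(all ⊤)  OUT=(all ⊤)
  B3:  IN=(all ⊤)  OUT=(all ⊤)
  B4:  IN=(all ⊤)  OUT=(all ⊤)
  B5:  IN=(all ⊤)  OUT={d:+; rest ⊤}

Merge at B5: IN[B5] = OUT[B2] ⊔ OUT[B4] = {a: ⊤, b: ⊤, c: ⊤, d: ⊤, e: ⊤, f: ⊤}
Applying B5's transfer function to that IN value gives OUT[B5] (row B5 above).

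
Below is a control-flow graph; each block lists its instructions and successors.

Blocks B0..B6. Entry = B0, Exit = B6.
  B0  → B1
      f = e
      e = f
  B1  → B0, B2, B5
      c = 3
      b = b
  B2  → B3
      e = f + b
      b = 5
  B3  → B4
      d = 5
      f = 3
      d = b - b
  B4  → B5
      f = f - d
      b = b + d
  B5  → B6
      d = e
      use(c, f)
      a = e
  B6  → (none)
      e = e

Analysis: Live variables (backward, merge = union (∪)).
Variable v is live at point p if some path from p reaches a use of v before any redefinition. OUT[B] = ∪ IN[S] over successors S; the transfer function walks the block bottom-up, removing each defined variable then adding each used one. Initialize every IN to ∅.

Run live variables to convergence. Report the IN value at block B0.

Answer: {b, e}

Working:
Fixpoint table:
  B0: | IN={b, e} | OUT={b, e, f}
  B1: | IN={b, e, f} | OUT={b, c, e, f}
  B2: | IN={b, c, f} | OUT={b, c, e}
  B3: | IN={b, c, e} | OUT={b, c, d, e, f}
  B4: | IN={b, c, d, e, f} | OUT={c, e, f}
  B5: | IN={c, e, f} | OUT={e}
  B6: | IN={e} | OUT={}

Merge at B0: OUT[B0] = IN[B1] = {b, e, f}
Applying B0's transfer function to that OUT value gives IN[B0] (row B0 above).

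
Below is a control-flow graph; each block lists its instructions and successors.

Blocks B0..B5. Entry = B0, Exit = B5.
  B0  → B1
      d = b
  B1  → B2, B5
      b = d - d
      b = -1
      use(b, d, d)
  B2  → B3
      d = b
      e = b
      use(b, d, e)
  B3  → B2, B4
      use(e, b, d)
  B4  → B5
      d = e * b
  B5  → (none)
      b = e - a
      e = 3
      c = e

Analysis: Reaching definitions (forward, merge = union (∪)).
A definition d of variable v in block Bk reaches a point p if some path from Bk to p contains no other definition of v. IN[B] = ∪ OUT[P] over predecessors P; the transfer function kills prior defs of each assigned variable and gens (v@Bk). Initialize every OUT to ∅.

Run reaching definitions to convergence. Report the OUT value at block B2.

Answer: {b@B1, d@B2, e@B2}

Trace:
Converged values:
  B0:   IN={}   OUT={d@B0}
  B1:   IN={d@B0}   OUT={b@B1, d@B0}
  B2:   IN={b@B1, d@B0, d@B2, e@B2}   OUT={b@B1, d@B2, e@B2}
  B3:   IN={b@B1, d@B2, e@B2}   OUT={b@B1, d@B2, e@B2}
  B4:   IN={b@B1, d@B2, e@B2}   OUT={b@B1, d@B4, e@B2}
  B5:   IN={b@B1, d@B0, d@B4, e@B2}   OUT={b@B5, c@B5, d@B0, d@B4, e@B5}

Merge at B2: IN[B2] = OUT[B1] ⊔ OUT[B3] = {b@B1, d@B0, d@B2, e@B2}
Applying B2's transfer function to that IN value gives OUT[B2] (row B2 above).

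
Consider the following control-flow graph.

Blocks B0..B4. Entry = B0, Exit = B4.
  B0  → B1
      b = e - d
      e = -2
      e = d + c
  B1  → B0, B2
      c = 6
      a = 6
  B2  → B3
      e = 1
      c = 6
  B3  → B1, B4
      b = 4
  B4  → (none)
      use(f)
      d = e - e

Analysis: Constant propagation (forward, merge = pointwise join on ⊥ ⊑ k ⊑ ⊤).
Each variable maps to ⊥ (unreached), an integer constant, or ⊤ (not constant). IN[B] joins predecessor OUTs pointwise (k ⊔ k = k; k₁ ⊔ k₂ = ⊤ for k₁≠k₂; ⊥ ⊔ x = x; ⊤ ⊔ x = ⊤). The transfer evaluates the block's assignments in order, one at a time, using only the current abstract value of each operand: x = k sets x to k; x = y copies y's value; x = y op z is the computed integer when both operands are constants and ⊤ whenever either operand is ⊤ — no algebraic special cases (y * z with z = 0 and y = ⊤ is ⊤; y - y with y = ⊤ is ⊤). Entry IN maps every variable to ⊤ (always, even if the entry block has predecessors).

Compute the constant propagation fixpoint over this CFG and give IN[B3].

Fixpoint table:
  B0:   IN=(all ⊤)   OUT=(all ⊤)
  B1:   IN=(all ⊤)   OUT={a:6, c:6; rest ⊤}
  B2:   IN={a:6, c:6; rest ⊤}   OUT={a:6, c:6, e:1; rest ⊤}
  B3:   IN={a:6, c:6, e:1; rest ⊤}   OUT={a:6, b:4, c:6, e:1; rest ⊤}
  B4:   IN={a:6, b:4, c:6, e:1; rest ⊤}   OUT={a:6, b:4, c:6, d:0, e:1; rest ⊤}

Merge at B3: IN[B3] = OUT[B2] = {a: 6, b: ⊤, c: 6, d: ⊤, e: 1, f: ⊤}

Answer: {a: 6, b: ⊤, c: 6, d: ⊤, e: 1, f: ⊤}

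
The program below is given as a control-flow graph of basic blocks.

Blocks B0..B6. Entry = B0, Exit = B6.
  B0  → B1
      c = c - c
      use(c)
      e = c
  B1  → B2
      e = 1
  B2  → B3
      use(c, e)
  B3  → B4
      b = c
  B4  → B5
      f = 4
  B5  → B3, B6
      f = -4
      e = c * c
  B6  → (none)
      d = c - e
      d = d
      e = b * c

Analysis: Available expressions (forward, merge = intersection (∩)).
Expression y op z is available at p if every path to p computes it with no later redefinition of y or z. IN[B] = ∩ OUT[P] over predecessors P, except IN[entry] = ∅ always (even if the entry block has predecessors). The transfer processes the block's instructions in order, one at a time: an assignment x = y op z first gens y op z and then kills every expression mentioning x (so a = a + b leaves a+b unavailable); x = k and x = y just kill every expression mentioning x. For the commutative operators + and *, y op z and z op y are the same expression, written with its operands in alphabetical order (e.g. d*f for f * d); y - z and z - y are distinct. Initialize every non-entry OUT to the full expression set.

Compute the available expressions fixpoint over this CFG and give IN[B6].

Answer: {c*c}

Working:
Per-block solution:
  B0:   IN={}   OUT={}
  B1:   IN={}   OUT={}
  B2:   IN={}   OUT={}
  B3:   IN={}   OUT={}
  B4:   IN={}   OUT={}
  B5:   IN={}   OUT={c*c}
  B6:   IN={c*c}   OUT={b*c, c*c}

Merge at B6: IN[B6] = OUT[B5] = {c*c}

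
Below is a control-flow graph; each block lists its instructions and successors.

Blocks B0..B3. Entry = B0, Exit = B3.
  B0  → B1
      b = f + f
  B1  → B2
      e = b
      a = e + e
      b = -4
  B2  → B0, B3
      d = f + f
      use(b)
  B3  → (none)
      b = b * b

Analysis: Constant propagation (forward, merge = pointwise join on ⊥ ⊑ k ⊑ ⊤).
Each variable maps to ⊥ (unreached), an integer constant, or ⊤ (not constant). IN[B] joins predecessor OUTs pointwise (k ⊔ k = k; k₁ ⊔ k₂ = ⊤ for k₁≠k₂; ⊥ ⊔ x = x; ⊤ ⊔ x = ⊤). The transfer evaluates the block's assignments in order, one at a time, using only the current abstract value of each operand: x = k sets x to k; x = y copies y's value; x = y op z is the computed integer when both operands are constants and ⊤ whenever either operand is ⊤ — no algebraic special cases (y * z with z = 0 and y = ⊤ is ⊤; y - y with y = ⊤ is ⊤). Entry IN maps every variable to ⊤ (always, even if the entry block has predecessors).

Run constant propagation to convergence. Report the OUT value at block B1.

Converged values:
  B0:   IN=(all ⊤)   OUT=(all ⊤)
  B1:   IN=(all ⊤)   OUT={b:-4; rest ⊤}
  B2:   IN={b:-4; rest ⊤}   OUT={b:-4; rest ⊤}
  B3:   IN={b:-4; rest ⊤}   OUT={b:16; rest ⊤}

Merge at B1: IN[B1] = OUT[B0] = {a: ⊤, b: ⊤, c: ⊤, d: ⊤, e: ⊤, f: ⊤}
Applying B1's transfer function to that IN value gives OUT[B1] (row B1 above).

Answer: {a: ⊤, b: -4, c: ⊤, d: ⊤, e: ⊤, f: ⊤}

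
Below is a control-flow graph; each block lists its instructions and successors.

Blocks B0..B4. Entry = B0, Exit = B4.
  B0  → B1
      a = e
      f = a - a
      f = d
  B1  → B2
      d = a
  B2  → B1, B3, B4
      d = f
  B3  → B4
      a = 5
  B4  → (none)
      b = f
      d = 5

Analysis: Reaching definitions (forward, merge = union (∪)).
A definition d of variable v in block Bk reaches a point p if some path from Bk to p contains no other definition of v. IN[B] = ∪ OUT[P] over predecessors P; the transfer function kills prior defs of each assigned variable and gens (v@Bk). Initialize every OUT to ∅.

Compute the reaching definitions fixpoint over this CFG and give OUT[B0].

Answer: {a@B0, f@B0}

Working:
Fixpoint table:
  B0:   IN={}   OUT={a@B0, f@B0}
  B1:   IN={a@B0, d@B2, f@B0}   OUT={a@B0, d@B1, f@B0}
  B2:   IN={a@B0, d@B1, f@B0}   OUT={a@B0, d@B2, f@B0}
  B3:   IN={a@B0, d@B2, f@B0}   OUT={a@B3, d@B2, f@B0}
  B4:   IN={a@B0, a@B3, d@B2, f@B0}   OUT={a@B0, a@B3, b@B4, d@B4, f@B0}

B0 is the boundary node: IN[B0] = {}
Applying B0's transfer function to that IN value gives OUT[B0] (row B0 above).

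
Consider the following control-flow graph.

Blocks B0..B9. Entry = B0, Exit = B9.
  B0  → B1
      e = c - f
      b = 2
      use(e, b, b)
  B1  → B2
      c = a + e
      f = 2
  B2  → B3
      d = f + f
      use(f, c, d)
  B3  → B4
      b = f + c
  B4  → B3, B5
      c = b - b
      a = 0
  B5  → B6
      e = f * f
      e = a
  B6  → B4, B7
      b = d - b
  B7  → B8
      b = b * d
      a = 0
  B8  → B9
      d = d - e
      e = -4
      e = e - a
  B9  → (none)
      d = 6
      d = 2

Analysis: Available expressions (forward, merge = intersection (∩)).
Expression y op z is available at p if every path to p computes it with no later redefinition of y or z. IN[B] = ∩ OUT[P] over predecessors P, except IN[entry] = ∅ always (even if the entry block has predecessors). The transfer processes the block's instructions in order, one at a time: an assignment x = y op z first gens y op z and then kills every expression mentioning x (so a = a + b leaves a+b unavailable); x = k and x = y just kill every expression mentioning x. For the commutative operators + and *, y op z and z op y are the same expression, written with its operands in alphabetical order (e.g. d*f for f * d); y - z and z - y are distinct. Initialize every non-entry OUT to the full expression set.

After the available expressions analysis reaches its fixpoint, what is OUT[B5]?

Converged values:
  B0: | IN={} | OUT={c-f}
  B1: | IN={c-f} | OUT={a+e}
  B2: | IN={a+e} | OUT={a+e, f+f}
  B3: | IN={f+f} | OUT={c+f, f+f}
  B4: | IN={f+f} | OUT={b-b, f+f}
  B5: | IN={b-b, f+f} | OUT={b-b, f*f, f+f}
  B6: | IN={b-b, f*f, f+f} | OUT={f*f, f+f}
  B7: | IN={f*f, f+f} | OUT={f*f, f+f}
  B8: | IN={f*f, f+f} | OUT={f*f, f+f}
  B9: | IN={f*f, f+f} | OUT={f*f, f+f}

Merge at B5: IN[B5] = OUT[B4] = {b-b, f+f}
Applying B5's transfer function to that IN value gives OUT[B5] (row B5 above).

Answer: {b-b, f*f, f+f}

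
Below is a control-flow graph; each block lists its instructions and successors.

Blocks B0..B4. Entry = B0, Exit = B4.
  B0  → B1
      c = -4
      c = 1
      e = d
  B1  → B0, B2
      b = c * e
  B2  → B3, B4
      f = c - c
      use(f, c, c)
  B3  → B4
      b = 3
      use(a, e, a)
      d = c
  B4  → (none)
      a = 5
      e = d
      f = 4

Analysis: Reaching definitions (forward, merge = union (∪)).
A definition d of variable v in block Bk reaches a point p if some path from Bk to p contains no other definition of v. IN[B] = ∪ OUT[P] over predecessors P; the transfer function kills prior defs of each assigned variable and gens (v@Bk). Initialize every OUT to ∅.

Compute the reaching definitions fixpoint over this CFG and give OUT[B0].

Converged values:
  B0:   IN={b@B1, c@B0, e@B0}   OUT={b@B1, c@B0, e@B0}
  B1:   IN={b@B1, c@B0, e@B0}   OUT={b@B1, c@B0, e@B0}
  B2:   IN={b@B1, c@B0, e@B0}   OUT={b@B1, c@B0, e@B0, f@B2}
  B3:   IN={b@B1, c@B0, e@B0, f@B2}   OUT={b@B3, c@B0, d@B3, e@B0, f@B2}
  B4:   IN={b@B1, b@B3, c@B0, d@B3, e@B0, f@B2}   OUT={a@B4, b@B1, b@B3, c@B0, d@B3, e@B4, f@B4}

Merge at B0 (entry node, so the boundary value {} is joined with the incoming edge(s)): IN[B0] = {} ⊔ OUT[B1] = {b@B1, c@B0, e@B0}
Applying B0's transfer function to that IN value gives OUT[B0] (row B0 above).

Answer: {b@B1, c@B0, e@B0}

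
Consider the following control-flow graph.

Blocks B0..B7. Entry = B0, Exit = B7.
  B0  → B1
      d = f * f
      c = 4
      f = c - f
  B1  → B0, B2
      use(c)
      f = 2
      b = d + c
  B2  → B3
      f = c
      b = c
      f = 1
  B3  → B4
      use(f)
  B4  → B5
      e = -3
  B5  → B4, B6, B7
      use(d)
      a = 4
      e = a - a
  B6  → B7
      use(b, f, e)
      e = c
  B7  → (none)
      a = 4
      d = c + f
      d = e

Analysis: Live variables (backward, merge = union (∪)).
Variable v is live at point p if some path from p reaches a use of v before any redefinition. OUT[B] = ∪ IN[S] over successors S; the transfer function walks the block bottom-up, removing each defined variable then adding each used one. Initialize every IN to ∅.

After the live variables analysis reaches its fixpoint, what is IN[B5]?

Answer: {b, c, d, f}

Trace:
Fixpoint table:
  B0:  IN={f}  OUT={c, d}
  B1:  IN={c, d}  OUT={c, d, f}
  B2:  IN={c, d}  OUT={b, c, d, f}
  B3:  IN={b, c, d, f}  OUT={b, c, d, f}
  B4:  IN={b, c, d, f}  OUT={b, c, d, f}
  B5:  IN={b, c, d, f}  OUT={b, c, d, e, f}
  B6:  IN={b, c, e, f}  OUT={c, e, f}
  B7:  IN={c, e, f}  OUT={}

Merge at B5: OUT[B5] = IN[B4] ⊔ IN[B6] ⊔ IN[B7] = {b, c, d, e, f}
Applying B5's transfer function to that OUT value gives IN[B5] (row B5 above).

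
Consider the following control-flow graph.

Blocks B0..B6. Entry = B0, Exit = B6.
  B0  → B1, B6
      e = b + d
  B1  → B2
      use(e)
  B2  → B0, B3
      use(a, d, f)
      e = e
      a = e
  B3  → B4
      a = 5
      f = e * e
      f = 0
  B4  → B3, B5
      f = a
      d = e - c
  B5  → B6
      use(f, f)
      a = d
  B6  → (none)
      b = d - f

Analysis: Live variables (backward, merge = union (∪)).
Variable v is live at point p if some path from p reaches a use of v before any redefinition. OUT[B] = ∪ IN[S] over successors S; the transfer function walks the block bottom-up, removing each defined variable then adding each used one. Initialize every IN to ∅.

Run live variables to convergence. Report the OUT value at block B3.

Answer: {a, c, e}

Trace:
Per-block solution:
  B0:  IN={a, b, c, d, f}  OUT={a, b, c, d, e, f}
  B1:  IN={a, b, c, d, e, f}  OUT={a, b, c, d, e, f}
  B2:  IN={a, b, c, d, e, f}  OUT={a, b, c, d, e, f}
  B3:  IN={c, e}  OUT={a, c, e}
  B4:  IN={a, c, e}  OUT={c, d, e, f}
  B5:  IN={d, f}  OUT={d, f}
  B6:  IN={d, f}  OUT={}

Merge at B3: OUT[B3] = IN[B4] = {a, c, e}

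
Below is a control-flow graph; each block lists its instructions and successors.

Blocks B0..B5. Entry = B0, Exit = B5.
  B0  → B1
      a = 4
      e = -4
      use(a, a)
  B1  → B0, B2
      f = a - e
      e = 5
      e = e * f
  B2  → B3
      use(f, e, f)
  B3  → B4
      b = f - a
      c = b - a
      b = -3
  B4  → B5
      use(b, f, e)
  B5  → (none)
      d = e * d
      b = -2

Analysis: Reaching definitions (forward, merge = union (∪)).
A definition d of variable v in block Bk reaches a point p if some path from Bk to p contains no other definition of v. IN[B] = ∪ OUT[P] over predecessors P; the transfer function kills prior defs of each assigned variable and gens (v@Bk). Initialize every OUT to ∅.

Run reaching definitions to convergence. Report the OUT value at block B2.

Per-block solution:
  B0:   IN={a@B0, e@B1, f@B1}   OUT={a@B0, e@B0, f@B1}
  B1:   IN={a@B0, e@B0, f@B1}   OUT={a@B0, e@B1, f@B1}
  B2:   IN={a@B0, e@B1, f@B1}   OUT={a@B0, e@B1, f@B1}
  B3:   IN={a@B0, e@B1, f@B1}   OUT={a@B0, b@B3, c@B3, e@B1, f@B1}
  B4:   IN={a@B0, b@B3, c@B3, e@B1, f@B1}   OUT={a@B0, b@B3, c@B3, e@B1, f@B1}
  B5:   IN={a@B0, b@B3, c@B3, e@B1, f@B1}   OUT={a@B0, b@B5, c@B3, d@B5, e@B1, f@B1}

Merge at B2: IN[B2] = OUT[B1] = {a@B0, e@B1, f@B1}
Applying B2's transfer function to that IN value gives OUT[B2] (row B2 above).

Answer: {a@B0, e@B1, f@B1}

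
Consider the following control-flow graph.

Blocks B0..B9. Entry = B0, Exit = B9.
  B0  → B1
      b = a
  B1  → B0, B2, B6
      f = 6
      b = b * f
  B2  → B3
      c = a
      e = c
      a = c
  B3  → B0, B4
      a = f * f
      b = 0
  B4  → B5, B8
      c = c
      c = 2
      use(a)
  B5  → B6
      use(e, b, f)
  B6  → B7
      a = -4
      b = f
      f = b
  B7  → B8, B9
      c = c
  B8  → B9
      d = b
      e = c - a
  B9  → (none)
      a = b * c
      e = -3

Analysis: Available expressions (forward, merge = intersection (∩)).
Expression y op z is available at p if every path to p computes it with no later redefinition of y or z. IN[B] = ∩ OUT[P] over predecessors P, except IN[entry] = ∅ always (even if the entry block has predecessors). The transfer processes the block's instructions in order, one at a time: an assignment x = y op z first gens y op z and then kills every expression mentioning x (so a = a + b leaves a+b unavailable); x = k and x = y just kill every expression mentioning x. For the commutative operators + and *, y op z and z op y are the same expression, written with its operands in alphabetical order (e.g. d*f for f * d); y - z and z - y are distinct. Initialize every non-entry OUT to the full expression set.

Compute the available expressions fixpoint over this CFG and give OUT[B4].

Answer: {f*f}

Trace:
Converged values:
  B0: | IN={} | OUT={}
  B1: | IN={} | OUT={}
  B2: | IN={} | OUT={}
  B3: | IN={} | OUT={f*f}
  B4: | IN={f*f} | OUT={f*f}
  B5: | IN={f*f} | OUT={f*f}
  B6: | IN={} | OUT={}
  B7: | IN={} | OUT={}
  B8: | IN={} | OUT={c-a}
  B9: | IN={} | OUT={b*c}

Merge at B4: IN[B4] = OUT[B3] = {f*f}
Applying B4's transfer function to that IN value gives OUT[B4] (row B4 above).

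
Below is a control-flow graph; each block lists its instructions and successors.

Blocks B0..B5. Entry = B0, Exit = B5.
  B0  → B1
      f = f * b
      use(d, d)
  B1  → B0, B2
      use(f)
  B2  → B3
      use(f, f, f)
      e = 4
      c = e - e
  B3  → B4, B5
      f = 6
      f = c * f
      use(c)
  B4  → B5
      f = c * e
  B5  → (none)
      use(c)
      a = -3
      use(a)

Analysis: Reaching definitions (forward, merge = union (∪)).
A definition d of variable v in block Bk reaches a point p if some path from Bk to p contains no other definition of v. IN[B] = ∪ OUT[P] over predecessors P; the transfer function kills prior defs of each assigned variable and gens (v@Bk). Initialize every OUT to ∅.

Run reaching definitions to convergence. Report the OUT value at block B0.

Fixpoint table:
  B0:  IN={f@B0}  OUT={f@B0}
  B1:  IN={f@B0}  OUT={f@B0}
  B2:  IN={f@B0}  OUT={c@B2, e@B2, f@B0}
  B3:  IN={c@B2, e@B2, f@B0}  OUT={c@B2, e@B2, f@B3}
  B4:  IN={c@B2, e@B2, f@B3}  OUT={c@B2, e@B2, f@B4}
  B5:  IN={c@B2, e@B2, f@B3, f@B4}  OUT={a@B5, c@B2, e@B2, f@B3, f@B4}

Merge at B0 (entry node, so the boundary value {} is joined with the incoming edge(s)): IN[B0] = {} ⊔ OUT[B1] = {f@B0}
Applying B0's transfer function to that IN value gives OUT[B0] (row B0 above).

Answer: {f@B0}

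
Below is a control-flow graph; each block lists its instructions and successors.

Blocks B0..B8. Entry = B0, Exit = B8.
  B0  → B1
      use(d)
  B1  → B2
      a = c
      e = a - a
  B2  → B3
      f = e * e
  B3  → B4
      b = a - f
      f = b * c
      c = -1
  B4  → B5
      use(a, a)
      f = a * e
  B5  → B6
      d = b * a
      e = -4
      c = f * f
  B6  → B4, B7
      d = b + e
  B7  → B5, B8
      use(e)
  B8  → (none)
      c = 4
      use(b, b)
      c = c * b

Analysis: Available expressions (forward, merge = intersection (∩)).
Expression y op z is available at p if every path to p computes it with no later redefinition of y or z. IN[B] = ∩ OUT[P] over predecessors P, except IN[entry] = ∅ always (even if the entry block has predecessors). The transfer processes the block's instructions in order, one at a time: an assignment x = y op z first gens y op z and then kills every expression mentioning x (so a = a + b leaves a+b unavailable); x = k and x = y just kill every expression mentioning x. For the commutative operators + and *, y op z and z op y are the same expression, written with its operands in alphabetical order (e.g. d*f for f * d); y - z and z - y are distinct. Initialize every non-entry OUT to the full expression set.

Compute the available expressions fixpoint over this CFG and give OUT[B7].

Answer: {a*b, a-a, b+e, f*f}

Derivation:
Converged values:
  B0: | IN={} | OUT={}
  B1: | IN={} | OUT={a-a}
  B2: | IN={a-a} | OUT={a-a, e*e}
  B3: | IN={a-a, e*e} | OUT={a-a, e*e}
  B4: | IN={a-a} | OUT={a*e, a-a}
  B5: | IN={a-a} | OUT={a*b, a-a, f*f}
  B6: | IN={a*b, a-a, f*f} | OUT={a*b, a-a, b+e, f*f}
  B7: | IN={a*b, a-a, b+e, f*f} | OUT={a*b, a-a, b+e, f*f}
  B8: | IN={a*b, a-a, b+e, f*f} | OUT={a*b, a-a, b+e, f*f}

Merge at B7: IN[B7] = OUT[B6] = {a*b, a-a, b+e, f*f}
Applying B7's transfer function to that IN value gives OUT[B7] (row B7 above).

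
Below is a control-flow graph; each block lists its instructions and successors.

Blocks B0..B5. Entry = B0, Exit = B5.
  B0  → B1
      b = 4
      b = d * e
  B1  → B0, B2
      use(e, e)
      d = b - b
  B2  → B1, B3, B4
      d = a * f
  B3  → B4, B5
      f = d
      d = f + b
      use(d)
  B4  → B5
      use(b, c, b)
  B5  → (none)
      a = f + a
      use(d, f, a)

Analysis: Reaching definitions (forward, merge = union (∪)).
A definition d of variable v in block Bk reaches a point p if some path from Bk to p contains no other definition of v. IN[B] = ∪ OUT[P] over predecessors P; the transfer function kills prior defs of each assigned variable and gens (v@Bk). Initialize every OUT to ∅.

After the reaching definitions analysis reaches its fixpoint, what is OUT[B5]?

Fixpoint table:
  B0: | IN={b@B0, d@B1} | OUT={b@B0, d@B1}
  B1: | IN={b@B0, d@B1, d@B2} | OUT={b@B0, d@B1}
  B2: | IN={b@B0, d@B1} | OUT={b@B0, d@B2}
  B3: | IN={b@B0, d@B2} | OUT={b@B0, d@B3, f@B3}
  B4: | IN={b@B0, d@B2, d@B3, f@B3} | OUT={b@B0, d@B2, d@B3, f@B3}
  B5: | IN={b@B0, d@B2, d@B3, f@B3} | OUT={a@B5, b@B0, d@B2, d@B3, f@B3}

Merge at B5: IN[B5] = OUT[B3] ⊔ OUT[B4] = {b@B0, d@B2, d@B3, f@B3}
Applying B5's transfer function to that IN value gives OUT[B5] (row B5 above).

Answer: {a@B5, b@B0, d@B2, d@B3, f@B3}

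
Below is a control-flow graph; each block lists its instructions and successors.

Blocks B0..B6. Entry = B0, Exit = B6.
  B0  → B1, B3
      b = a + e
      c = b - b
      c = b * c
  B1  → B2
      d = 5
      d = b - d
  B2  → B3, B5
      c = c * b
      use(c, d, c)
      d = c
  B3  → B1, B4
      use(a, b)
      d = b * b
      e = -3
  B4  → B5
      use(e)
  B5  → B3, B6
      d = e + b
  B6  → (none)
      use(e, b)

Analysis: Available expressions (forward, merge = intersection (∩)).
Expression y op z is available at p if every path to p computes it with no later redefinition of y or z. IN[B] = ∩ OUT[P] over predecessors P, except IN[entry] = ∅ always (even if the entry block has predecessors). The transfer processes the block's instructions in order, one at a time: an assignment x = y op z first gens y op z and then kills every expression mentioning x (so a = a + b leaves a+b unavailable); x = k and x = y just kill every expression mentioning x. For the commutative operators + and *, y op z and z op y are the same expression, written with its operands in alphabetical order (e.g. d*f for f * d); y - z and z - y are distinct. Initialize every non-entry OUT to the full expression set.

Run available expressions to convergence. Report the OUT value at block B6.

Answer: {b+e, b-b}

Trace:
Converged values:
  B0: | IN={} | OUT={a+e, b-b}
  B1: | IN={b-b} | OUT={b-b}
  B2: | IN={b-b} | OUT={b-b}
  B3: | IN={b-b} | OUT={b*b, b-b}
  B4: | IN={b*b, b-b} | OUT={b*b, b-b}
  B5: | IN={b-b} | OUT={b+e, b-b}
  B6: | IN={b+e, b-b} | OUT={b+e, b-b}

Merge at B6: IN[B6] = OUT[B5] = {b+e, b-b}
Applying B6's transfer function to that IN value gives OUT[B6] (row B6 above).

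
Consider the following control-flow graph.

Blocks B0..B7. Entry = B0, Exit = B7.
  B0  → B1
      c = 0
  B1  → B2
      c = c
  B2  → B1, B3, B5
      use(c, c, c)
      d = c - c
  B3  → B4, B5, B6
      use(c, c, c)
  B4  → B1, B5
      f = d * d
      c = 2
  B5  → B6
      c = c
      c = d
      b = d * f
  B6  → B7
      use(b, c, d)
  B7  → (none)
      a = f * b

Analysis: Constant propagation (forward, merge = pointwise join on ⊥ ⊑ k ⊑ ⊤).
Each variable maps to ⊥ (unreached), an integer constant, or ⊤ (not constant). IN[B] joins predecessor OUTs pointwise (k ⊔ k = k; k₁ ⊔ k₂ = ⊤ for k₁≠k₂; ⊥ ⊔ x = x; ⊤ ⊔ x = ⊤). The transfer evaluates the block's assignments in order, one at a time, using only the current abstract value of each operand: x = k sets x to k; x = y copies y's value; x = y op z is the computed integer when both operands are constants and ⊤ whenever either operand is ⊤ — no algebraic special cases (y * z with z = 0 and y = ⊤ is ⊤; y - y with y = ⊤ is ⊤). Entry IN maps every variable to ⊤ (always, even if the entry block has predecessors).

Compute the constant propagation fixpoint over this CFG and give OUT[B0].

Answer: {a: ⊤, b: ⊤, c: 0, d: ⊤, e: ⊤, f: ⊤}

Trace:
Per-block solution:
  B0: | IN=(all ⊤) | OUT={c:0; rest ⊤}
  B1: | IN=(all ⊤) | OUT=(all ⊤)
  B2: | IN=(all ⊤) | OUT=(all ⊤)
  B3: | IN=(all ⊤) | OUT=(all ⊤)
  B4: | IN=(all ⊤) | OUT={c:2; rest ⊤}
  B5: | IN=(all ⊤) | OUT=(all ⊤)
  B6: | IN=(all ⊤) | OUT=(all ⊤)
  B7: | IN=(all ⊤) | OUT=(all ⊤)

B0 is the boundary node: IN[B0] = {a: ⊤, b: ⊤, c: ⊤, d: ⊤, e: ⊤, f: ⊤}
Applying B0's transfer function to that IN value gives OUT[B0] (row B0 above).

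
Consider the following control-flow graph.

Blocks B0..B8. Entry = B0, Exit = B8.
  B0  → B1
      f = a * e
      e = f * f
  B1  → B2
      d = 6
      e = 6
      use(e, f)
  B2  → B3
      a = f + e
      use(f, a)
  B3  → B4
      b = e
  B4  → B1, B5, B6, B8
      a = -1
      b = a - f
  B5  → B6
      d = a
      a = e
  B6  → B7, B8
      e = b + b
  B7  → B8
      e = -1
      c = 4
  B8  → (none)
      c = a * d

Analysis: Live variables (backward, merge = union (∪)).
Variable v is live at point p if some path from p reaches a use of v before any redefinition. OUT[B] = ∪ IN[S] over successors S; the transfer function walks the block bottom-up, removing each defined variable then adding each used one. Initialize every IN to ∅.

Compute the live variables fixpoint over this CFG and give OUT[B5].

Answer: {a, b, d}

Trace:
Per-block solution:
  B0:  IN={a, e}  OUT={f}
  B1:  IN={f}  OUT={d, e, f}
  B2:  IN={d, e, f}  OUT={d, e, f}
  B3:  IN={d, e, f}  OUT={d, e, f}
  B4:  IN={d, e, f}  OUT={a, b, d, e, f}
  B5:  IN={a, b, e}  OUT={a, b, d}
  B6:  IN={a, b, d}  OUT={a, d}
  B7:  IN={a, d}  OUT={a, d}
  B8:  IN={a, d}  OUT={}

Merge at B5: OUT[B5] = IN[B6] = {a, b, d}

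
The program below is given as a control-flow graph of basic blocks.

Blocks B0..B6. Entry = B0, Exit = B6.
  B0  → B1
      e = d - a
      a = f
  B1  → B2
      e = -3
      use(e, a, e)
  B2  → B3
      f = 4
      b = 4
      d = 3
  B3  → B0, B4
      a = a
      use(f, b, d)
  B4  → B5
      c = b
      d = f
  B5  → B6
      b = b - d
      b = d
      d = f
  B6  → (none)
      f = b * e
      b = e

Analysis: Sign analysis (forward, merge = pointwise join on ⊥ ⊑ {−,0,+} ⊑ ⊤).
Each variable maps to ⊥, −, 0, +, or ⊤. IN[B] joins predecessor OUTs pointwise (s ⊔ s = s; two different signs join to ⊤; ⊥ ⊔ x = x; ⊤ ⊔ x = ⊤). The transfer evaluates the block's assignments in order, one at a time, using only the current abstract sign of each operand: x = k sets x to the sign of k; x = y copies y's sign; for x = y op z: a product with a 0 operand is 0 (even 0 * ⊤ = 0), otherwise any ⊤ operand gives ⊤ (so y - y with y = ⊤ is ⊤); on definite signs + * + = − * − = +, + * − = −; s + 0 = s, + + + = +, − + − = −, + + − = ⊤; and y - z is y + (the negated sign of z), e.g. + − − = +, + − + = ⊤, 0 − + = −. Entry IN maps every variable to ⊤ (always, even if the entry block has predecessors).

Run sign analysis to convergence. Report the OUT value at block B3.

Converged values:
  B0:  IN=(all ⊤)  OUT=(all ⊤)
  B1:  IN=(all ⊤)  OUT={e:-; rest ⊤}
  B2:  IN={e:-; rest ⊤}  OUT={b:+, d:+, e:-, f:+; rest ⊤}
  B3:  IN={b:+, d:+, e:-, f:+; rest ⊤}  OUT={b:+, d:+, e:-, f:+; rest ⊤}
  B4:  IN={b:+, d:+, e:-, f:+; rest ⊤}  OUT={b:+, c:+, d:+, e:-, f:+; rest ⊤}
  B5:  IN={b:+, c:+, d:+, e:-, f:+; rest ⊤}  OUT={b:+, c:+, d:+, e:-, f:+; rest ⊤}
  B6:  IN={b:+, c:+, d:+, e:-, f:+; rest ⊤}  OUT={b:-, c:+, d:+, e:-, f:-; rest ⊤}

Merge at B3: IN[B3] = OUT[B2] = {a: ⊤, b: +, c: ⊤, d: +, e: -, f: +}
Applying B3's transfer function to that IN value gives OUT[B3] (row B3 above).

Answer: {a: ⊤, b: +, c: ⊤, d: +, e: -, f: +}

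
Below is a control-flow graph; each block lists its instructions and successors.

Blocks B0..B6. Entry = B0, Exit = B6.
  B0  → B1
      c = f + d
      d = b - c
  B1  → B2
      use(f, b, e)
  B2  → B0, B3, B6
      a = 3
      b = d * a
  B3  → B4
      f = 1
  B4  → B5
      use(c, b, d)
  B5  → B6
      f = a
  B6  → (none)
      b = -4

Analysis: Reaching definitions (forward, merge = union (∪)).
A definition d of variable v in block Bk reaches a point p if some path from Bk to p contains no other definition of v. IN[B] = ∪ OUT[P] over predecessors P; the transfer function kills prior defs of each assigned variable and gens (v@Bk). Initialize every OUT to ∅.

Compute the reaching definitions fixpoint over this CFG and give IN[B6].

Answer: {a@B2, b@B2, c@B0, d@B0, f@B5}

Derivation:
Fixpoint table:
  B0:  IN={a@B2, b@B2, c@B0, d@B0}  OUT={a@B2, b@B2, c@B0, d@B0}
  B1:  IN={a@B2, b@B2, c@B0, d@B0}  OUT={a@B2, b@B2, c@B0, d@B0}
  B2:  IN={a@B2, b@B2, c@B0, d@B0}  OUT={a@B2, b@B2, c@B0, d@B0}
  B3:  IN={a@B2, b@B2, c@B0, d@B0}  OUT={a@B2, b@B2, c@B0, d@B0, f@B3}
  B4:  IN={a@B2, b@B2, c@B0, d@B0, f@B3}  OUT={a@B2, b@B2, c@B0, d@B0, f@B3}
  B5:  IN={a@B2, b@B2, c@B0, d@B0, f@B3}  OUT={a@B2, b@B2, c@B0, d@B0, f@B5}
  B6:  IN={a@B2, b@B2, c@B0, d@B0, f@B5}  OUT={a@B2, b@B6, c@B0, d@B0, f@B5}

Merge at B6: IN[B6] = OUT[B2] ⊔ OUT[B5] = {a@B2, b@B2, c@B0, d@B0, f@B5}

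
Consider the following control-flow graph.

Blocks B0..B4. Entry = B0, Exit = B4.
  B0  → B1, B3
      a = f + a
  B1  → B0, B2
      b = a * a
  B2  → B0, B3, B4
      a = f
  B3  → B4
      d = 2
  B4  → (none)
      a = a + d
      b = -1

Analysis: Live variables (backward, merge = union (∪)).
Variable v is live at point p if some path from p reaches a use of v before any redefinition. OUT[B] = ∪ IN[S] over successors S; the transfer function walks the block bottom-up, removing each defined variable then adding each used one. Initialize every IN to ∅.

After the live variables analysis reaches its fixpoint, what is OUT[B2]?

Converged values:
  B0:  IN={a, d, f}  OUT={a, d, f}
  B1:  IN={a, d, f}  OUT={a, d, f}
  B2:  IN={d, f}  OUT={a, d, f}
  B3:  IN={a}  OUT={a, d}
  B4:  IN={a, d}  OUT={}

Merge at B2: OUT[B2] = IN[B0] ⊔ IN[B3] ⊔ IN[B4] = {a, d, f}

Answer: {a, d, f}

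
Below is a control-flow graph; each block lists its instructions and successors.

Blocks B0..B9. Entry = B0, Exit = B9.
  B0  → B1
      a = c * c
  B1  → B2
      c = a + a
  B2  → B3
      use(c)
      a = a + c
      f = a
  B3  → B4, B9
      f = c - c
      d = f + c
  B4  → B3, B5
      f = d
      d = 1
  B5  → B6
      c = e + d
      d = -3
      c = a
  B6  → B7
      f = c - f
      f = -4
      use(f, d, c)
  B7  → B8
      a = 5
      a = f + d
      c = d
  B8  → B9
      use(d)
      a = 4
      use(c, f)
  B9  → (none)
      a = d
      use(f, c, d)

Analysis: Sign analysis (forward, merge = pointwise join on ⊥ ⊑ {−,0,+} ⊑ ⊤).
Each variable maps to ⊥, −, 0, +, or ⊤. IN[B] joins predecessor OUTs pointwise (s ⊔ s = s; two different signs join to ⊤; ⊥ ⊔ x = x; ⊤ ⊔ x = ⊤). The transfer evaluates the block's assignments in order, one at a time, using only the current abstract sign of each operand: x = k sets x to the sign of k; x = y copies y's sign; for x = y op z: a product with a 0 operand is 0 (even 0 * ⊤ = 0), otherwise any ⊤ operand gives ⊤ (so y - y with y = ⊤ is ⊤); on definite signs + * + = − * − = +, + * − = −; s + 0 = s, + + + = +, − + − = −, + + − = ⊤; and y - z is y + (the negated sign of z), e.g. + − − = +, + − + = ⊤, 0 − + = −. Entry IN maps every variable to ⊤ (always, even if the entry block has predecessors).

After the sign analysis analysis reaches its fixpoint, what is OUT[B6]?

Fixpoint table:
  B0:   IN=(all ⊤)   OUT=(all ⊤)
  B1:   IN=(all ⊤)   OUT=(all ⊤)
  B2:   IN=(all ⊤)   OUT=(all ⊤)
  B3:   IN=(all ⊤)   OUT=(all ⊤)
  B4:   IN=(all ⊤)   OUT={d:+; rest ⊤}
  B5:   IN={d:+; rest ⊤}   OUT={d:-; rest ⊤}
  B6:   IN={d:-; rest ⊤}   OUT={d:-, f:-; rest ⊤}
  B7:   IN={d:-, f:-; rest ⊤}   OUT={a:-, c:-, d:-, f:-; rest ⊤}
  B8:   IN={a:-, c:-, d:-, f:-; rest ⊤}   OUT={a:+, c:-, d:-, f:-; rest ⊤}
  B9:   IN=(all ⊤)   OUT=(all ⊤)

Merge at B6: IN[B6] = OUT[B5] = {a: ⊤, b: ⊤, c: ⊤, d: -, e: ⊤, f: ⊤}
Applying B6's transfer function to that IN value gives OUT[B6] (row B6 above).

Answer: {a: ⊤, b: ⊤, c: ⊤, d: -, e: ⊤, f: -}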